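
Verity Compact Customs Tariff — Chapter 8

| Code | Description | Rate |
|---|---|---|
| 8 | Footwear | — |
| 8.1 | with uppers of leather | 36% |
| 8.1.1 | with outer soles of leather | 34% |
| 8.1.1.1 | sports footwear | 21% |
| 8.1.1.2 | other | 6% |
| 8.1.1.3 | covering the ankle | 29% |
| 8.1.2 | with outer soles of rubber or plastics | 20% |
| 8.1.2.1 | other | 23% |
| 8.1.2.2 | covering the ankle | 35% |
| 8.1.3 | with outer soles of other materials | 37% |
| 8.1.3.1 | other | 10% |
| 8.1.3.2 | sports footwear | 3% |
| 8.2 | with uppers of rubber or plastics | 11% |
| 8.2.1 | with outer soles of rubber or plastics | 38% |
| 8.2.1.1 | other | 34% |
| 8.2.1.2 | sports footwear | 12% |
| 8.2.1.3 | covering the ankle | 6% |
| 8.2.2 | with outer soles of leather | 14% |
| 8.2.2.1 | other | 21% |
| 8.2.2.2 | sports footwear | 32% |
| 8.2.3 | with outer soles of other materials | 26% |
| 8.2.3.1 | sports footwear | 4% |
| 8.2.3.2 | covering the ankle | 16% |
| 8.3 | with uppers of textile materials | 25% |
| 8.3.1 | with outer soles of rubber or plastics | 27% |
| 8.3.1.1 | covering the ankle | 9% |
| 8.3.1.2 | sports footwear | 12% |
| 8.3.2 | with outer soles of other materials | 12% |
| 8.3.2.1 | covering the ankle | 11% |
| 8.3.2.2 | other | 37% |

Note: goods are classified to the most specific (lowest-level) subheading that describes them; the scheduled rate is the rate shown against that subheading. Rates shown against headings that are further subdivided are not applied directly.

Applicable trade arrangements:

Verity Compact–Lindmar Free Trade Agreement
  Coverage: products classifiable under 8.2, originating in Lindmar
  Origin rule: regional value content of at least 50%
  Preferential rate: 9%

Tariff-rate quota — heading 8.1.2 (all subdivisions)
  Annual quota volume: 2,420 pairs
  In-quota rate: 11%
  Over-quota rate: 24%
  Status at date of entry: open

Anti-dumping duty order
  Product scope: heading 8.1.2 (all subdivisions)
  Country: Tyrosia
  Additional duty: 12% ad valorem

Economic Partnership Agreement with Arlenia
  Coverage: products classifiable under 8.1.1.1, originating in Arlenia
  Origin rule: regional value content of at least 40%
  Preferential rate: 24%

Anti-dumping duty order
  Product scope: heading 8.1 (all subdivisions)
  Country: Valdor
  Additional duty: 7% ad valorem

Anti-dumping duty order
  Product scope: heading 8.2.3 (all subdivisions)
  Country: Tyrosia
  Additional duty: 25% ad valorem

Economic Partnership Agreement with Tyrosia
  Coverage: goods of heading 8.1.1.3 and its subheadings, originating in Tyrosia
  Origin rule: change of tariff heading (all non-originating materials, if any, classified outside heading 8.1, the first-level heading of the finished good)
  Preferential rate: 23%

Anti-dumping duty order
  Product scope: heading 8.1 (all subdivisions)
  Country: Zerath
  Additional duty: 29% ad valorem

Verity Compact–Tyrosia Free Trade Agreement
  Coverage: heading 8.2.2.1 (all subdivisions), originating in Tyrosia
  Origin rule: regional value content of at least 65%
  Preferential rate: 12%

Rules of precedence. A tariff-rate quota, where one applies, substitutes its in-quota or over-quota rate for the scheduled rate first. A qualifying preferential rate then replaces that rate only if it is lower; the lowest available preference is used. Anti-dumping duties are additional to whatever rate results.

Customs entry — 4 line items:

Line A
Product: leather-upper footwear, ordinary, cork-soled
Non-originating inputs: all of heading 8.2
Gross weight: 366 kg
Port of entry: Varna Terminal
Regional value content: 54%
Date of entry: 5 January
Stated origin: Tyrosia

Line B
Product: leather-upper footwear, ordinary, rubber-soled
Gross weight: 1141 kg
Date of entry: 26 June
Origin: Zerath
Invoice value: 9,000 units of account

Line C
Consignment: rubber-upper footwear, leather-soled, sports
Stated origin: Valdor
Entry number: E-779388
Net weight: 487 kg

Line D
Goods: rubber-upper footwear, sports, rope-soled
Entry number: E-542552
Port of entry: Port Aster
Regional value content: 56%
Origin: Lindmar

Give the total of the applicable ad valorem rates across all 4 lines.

86%

Line A: leather-upper → 8.1; cork-soled → 8.1.3; ordinary → 8.1.3.1. Scheduled 10%. Tyrosia agreement on 8.1.1.3: 8.1.3.1 not covered; Tyrosia agreement on 8.2.2.1: 8.1.3.1 not covered. → 10%.
Line B: leather-upper → 8.1; rubber-soled → 8.1.2; ordinary → 8.1.2.1. Scheduled 23%. quota on 8.1.2 open → in-quota 11%; anti-dumping (Zerath, 8.1): +29%; total 11% + 29% = 40%. → 40%.
Line C: rubber-upper → 8.2; leather-soled → 8.2.2; sports → 8.2.2.2. Scheduled 32%. No special measure applies. → 32%.
Line D: rubber-upper → 8.2; rope-soled → 8.2.3; sports → 8.2.3.1. Scheduled 4%. Lindmar agreement on 8.2: RVC ≥ 50% → 9% available; preference 9% not lower than 4% → no reduction. → 4%.
Sum: 10% + 40% + 32% + 4% = 86%.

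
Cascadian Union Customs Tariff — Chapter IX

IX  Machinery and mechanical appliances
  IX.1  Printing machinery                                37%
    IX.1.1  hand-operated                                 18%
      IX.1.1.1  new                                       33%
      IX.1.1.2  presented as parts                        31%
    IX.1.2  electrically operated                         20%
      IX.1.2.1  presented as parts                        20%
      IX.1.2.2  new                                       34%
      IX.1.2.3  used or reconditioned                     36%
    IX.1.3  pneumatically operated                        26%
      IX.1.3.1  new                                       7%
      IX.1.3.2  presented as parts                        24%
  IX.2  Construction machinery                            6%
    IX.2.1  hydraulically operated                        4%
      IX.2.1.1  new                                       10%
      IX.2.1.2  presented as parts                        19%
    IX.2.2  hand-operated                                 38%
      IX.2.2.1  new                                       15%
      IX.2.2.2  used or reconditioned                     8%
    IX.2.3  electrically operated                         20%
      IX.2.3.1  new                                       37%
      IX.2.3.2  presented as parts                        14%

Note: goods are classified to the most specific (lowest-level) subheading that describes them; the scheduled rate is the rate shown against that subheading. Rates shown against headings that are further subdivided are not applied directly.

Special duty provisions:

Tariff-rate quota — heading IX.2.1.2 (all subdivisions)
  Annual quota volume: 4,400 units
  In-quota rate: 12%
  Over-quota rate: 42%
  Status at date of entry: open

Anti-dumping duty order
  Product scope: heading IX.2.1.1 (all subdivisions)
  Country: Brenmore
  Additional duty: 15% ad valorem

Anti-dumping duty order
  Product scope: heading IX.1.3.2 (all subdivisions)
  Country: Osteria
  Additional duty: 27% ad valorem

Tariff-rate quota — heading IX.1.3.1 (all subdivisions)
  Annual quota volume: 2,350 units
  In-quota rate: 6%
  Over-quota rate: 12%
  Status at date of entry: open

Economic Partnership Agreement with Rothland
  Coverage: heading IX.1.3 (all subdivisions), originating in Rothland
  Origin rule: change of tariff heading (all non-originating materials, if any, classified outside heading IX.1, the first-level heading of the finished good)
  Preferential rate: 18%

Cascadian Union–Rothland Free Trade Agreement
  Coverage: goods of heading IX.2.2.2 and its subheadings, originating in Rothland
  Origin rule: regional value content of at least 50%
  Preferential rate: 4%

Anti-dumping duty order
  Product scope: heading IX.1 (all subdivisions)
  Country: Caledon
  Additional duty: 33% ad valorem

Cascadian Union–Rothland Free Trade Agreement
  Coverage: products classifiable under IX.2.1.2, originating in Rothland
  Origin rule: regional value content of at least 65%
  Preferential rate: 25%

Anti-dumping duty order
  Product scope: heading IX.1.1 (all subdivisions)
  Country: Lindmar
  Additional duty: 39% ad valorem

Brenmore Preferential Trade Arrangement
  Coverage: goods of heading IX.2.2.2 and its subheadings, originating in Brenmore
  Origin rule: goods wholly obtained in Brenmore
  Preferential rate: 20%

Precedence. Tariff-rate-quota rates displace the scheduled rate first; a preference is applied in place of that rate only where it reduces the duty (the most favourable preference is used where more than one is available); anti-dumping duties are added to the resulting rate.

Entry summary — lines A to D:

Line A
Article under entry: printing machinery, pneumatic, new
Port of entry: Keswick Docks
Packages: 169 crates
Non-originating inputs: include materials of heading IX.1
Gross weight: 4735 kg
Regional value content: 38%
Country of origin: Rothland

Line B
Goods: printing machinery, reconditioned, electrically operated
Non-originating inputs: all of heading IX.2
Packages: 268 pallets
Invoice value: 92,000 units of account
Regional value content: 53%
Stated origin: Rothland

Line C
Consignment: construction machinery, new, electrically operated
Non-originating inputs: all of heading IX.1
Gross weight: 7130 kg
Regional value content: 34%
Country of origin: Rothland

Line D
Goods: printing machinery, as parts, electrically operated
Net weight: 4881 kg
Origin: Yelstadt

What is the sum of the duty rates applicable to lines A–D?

Line A: printing → IX.1; pneumatic → IX.1.3; new → IX.1.3.1. Scheduled 7%. quota on IX.1.3.1 open → in-quota 6%; Rothland agreement on IX.1.3: CTH not met; Rothland agreement on IX.2.2.2: IX.1.3.1 not covered; Rothland agreement on IX.2.1.2: IX.1.3.1 not covered. → 6%.
Line B: printing → IX.1; electrically operated → IX.1.2; reconditioned → IX.1.2.3. Scheduled 36%. Rothland agreement on IX.1.3: IX.1.2.3 not covered; Rothland agreement on IX.2.2.2: IX.1.2.3 not covered; Rothland agreement on IX.2.1.2: IX.1.2.3 not covered. → 36%.
Line C: construction → IX.2; electrically operated → IX.2.3; new → IX.2.3.1. Scheduled 37%. Rothland agreement on IX.1.3: IX.2.3.1 not covered; Rothland agreement on IX.2.2.2: IX.2.3.1 not covered; Rothland agreement on IX.2.1.2: IX.2.3.1 not covered. → 37%.
Line D: printing → IX.1; electrically operated → IX.1.2; as parts → IX.1.2.1. Scheduled 20%. No special measure applies. → 20%.
Sum: 6% + 36% + 37% + 20% = 99%.

99%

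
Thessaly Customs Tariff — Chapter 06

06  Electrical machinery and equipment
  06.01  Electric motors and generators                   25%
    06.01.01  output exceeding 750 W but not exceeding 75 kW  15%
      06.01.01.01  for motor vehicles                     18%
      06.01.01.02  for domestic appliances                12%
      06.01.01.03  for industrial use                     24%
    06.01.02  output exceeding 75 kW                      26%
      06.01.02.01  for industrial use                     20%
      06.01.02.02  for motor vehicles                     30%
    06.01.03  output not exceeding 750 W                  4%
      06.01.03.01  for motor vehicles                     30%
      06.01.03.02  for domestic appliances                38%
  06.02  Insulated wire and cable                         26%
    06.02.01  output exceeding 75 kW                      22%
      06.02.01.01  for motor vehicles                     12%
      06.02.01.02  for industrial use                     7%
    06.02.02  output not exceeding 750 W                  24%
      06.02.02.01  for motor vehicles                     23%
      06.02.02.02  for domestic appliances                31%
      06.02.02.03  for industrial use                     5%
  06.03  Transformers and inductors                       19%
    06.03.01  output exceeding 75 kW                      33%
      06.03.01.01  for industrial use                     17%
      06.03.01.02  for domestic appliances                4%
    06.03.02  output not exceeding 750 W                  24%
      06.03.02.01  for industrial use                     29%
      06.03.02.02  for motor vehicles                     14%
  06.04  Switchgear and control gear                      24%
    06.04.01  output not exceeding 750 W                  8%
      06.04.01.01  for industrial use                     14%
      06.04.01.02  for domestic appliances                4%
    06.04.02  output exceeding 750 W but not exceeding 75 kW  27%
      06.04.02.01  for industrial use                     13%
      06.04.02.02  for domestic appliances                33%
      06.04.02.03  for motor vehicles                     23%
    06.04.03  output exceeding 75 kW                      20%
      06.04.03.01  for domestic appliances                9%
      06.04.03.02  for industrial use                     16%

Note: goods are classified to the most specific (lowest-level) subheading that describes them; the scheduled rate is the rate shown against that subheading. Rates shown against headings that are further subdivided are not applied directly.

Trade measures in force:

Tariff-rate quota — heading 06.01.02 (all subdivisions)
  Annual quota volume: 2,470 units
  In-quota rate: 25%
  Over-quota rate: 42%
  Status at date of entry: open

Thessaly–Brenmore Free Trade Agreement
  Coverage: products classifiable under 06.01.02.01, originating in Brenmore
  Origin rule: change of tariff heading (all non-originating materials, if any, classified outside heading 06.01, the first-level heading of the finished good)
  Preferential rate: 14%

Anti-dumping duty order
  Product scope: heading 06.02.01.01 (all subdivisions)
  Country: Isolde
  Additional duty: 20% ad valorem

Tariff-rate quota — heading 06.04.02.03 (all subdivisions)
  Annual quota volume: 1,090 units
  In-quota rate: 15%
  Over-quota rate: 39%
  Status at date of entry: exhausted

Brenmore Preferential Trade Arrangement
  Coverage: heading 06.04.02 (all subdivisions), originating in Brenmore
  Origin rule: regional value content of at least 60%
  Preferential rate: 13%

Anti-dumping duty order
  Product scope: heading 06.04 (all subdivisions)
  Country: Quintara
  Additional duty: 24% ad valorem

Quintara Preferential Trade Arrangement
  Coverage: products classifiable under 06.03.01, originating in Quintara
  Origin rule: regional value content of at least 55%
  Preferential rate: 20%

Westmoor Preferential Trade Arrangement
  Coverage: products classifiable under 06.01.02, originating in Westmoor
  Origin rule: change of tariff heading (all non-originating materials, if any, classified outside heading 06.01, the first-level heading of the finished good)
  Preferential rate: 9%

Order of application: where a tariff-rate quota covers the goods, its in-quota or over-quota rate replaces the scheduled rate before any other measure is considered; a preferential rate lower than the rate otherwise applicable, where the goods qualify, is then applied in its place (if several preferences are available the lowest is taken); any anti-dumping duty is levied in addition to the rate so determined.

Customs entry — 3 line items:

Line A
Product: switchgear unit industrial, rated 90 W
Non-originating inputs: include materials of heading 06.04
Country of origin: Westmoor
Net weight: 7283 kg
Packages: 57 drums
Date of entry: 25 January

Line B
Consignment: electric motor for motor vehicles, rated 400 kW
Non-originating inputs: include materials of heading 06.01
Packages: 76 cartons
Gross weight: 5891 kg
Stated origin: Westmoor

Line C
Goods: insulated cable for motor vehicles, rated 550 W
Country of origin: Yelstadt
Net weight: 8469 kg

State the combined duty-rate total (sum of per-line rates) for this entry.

62%

Line A: switchgear unit → 06.04; rated 90 W → 06.04.01; industrial → 06.04.01.01. Scheduled 14%. Westmoor agreement on 06.01.02: 06.04.01.01 not covered. → 14%.
Line B: electric motor → 06.01; rated 400 kW → 06.01.02; for motor vehicles → 06.01.02.02. Scheduled 30%. quota on 06.01.02 open → in-quota 25%; Westmoor agreement on 06.01.02: CTH not met. → 25%.
Line C: insulated cable → 06.02; rated 550 W → 06.02.02; for motor vehicles → 06.02.02.01. Scheduled 23%. No special measure applies. → 23%.
Sum: 14% + 25% + 23% = 62%.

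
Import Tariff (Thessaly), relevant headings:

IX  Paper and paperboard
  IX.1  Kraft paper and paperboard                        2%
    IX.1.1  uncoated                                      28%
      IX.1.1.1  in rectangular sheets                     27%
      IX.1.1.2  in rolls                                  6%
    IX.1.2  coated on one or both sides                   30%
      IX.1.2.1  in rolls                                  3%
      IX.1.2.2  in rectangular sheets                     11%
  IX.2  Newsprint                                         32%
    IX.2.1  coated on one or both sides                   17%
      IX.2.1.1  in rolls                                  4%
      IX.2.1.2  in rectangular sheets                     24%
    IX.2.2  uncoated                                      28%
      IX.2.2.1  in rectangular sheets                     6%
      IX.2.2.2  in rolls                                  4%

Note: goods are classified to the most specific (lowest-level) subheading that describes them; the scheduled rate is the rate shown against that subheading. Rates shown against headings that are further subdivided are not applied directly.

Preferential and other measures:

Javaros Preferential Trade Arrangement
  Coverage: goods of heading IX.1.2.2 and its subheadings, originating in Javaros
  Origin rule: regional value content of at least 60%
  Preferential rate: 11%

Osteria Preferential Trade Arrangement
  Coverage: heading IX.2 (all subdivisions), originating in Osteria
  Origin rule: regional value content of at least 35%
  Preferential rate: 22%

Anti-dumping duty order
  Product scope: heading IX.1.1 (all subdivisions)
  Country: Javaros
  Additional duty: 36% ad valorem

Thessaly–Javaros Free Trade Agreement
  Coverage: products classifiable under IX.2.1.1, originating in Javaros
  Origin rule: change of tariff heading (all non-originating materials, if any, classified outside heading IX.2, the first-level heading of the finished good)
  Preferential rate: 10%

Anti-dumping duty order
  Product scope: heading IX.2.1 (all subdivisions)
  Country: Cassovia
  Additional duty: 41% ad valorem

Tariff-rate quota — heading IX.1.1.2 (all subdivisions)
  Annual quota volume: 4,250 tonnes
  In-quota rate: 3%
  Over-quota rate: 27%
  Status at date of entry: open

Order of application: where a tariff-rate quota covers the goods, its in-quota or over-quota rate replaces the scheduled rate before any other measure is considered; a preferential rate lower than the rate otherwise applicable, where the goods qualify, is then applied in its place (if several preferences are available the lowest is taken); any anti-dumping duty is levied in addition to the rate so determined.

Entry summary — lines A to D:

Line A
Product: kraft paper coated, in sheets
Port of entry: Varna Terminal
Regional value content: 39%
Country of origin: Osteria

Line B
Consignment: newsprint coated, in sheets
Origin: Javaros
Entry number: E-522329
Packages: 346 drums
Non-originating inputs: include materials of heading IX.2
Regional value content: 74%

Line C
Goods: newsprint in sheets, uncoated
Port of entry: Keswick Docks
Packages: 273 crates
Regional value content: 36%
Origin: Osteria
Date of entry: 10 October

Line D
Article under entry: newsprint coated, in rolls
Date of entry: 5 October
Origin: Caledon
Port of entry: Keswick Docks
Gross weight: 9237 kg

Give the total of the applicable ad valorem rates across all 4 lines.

45%

Line A: kraft paper → IX.1; coated → IX.1.2; in sheets → IX.1.2.2. Scheduled 11%. Osteria agreement on IX.2: IX.1.2.2 not covered. → 11%.
Line B: newsprint → IX.2; coated → IX.2.1; in sheets → IX.2.1.2. Scheduled 24%. Javaros agreement on IX.1.2.2: IX.2.1.2 not covered; Javaros agreement on IX.2.1.1: IX.2.1.2 not covered. → 24%.
Line C: newsprint → IX.2; uncoated → IX.2.2; in sheets → IX.2.2.1. Scheduled 6%. Osteria agreement on IX.2: RVC ≥ 35% → 22% available; preference 22% not lower than 6% → no reduction. → 6%.
Line D: newsprint → IX.2; coated → IX.2.1; in rolls → IX.2.1.1. Scheduled 4%. No special measure applies. → 4%.
Sum: 11% + 24% + 6% + 4% = 45%.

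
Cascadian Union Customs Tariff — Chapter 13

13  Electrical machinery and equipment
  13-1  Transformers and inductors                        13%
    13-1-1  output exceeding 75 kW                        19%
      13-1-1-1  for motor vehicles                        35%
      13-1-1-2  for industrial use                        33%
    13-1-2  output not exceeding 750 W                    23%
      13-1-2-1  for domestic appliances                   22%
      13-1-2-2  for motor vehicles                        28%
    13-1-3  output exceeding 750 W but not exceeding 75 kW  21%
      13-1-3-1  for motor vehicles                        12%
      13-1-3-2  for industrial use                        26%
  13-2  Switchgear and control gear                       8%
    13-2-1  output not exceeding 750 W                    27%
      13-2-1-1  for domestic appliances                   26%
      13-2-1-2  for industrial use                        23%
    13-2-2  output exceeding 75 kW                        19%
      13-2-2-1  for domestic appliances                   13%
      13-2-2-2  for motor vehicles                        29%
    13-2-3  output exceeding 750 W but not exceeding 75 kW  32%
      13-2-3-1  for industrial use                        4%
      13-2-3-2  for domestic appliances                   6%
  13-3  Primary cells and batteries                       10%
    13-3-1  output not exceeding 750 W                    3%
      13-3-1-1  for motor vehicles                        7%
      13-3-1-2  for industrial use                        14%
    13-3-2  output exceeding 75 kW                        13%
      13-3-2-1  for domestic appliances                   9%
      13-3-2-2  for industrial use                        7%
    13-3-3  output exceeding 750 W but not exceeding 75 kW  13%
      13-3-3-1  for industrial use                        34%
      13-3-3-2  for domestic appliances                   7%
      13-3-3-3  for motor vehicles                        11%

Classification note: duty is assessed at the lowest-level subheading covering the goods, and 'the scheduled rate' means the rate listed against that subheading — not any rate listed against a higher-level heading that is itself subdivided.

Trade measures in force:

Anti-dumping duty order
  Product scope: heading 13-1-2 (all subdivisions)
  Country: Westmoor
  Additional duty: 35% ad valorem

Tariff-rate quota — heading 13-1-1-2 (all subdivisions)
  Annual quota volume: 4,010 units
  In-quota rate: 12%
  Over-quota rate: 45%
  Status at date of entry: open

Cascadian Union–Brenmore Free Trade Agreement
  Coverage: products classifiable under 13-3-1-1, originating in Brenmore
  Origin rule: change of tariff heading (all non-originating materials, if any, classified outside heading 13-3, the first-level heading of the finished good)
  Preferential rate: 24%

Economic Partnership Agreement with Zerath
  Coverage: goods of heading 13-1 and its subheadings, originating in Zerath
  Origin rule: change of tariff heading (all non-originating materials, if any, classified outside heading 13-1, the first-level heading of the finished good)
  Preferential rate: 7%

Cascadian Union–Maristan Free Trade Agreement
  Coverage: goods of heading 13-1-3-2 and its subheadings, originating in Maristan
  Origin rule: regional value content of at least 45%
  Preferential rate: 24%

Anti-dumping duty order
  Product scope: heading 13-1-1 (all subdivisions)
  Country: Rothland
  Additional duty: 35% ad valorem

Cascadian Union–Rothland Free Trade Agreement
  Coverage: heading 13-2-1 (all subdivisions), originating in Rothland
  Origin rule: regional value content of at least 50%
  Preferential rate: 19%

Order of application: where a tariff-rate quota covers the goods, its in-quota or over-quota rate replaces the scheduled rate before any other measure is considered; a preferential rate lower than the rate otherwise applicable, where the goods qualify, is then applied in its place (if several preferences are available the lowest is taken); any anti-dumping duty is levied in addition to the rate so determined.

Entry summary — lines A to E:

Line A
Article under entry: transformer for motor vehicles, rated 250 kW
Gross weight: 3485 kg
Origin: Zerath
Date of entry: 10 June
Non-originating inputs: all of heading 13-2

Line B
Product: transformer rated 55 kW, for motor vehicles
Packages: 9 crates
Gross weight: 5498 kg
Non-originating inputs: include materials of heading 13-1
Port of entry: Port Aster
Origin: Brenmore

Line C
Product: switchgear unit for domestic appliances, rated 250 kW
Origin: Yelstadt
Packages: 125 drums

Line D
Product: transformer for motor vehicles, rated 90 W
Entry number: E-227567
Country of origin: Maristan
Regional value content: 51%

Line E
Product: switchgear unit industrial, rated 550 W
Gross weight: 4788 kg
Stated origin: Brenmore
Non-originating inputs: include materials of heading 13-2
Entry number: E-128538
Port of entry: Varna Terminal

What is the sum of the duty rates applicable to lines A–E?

Line A: transformer → 13-1; rated 250 kW → 13-1-1; for motor vehicles → 13-1-1-1. Scheduled 35%. Zerath agreement on 13-1: CTH met → 7% available; preferential 7%. → 7%.
Line B: transformer → 13-1; rated 55 kW → 13-1-3; for motor vehicles → 13-1-3-1. Scheduled 12%. Brenmore agreement on 13-3-1-1: 13-1-3-1 not covered. → 12%.
Line C: switchgear unit → 13-2; rated 250 kW → 13-2-2; for domestic appliances → 13-2-2-1. Scheduled 13%. No special measure applies. → 13%.
Line D: transformer → 13-1; rated 90 W → 13-1-2; for motor vehicles → 13-1-2-2. Scheduled 28%. Maristan agreement on 13-1-3-2: 13-1-2-2 not covered. → 28%.
Line E: switchgear unit → 13-2; rated 550 W → 13-2-1; industrial → 13-2-1-2. Scheduled 23%. Brenmore agreement on 13-3-1-1: 13-2-1-2 not covered. → 23%.
Sum: 7% + 12% + 13% + 28% + 23% = 83%.

83%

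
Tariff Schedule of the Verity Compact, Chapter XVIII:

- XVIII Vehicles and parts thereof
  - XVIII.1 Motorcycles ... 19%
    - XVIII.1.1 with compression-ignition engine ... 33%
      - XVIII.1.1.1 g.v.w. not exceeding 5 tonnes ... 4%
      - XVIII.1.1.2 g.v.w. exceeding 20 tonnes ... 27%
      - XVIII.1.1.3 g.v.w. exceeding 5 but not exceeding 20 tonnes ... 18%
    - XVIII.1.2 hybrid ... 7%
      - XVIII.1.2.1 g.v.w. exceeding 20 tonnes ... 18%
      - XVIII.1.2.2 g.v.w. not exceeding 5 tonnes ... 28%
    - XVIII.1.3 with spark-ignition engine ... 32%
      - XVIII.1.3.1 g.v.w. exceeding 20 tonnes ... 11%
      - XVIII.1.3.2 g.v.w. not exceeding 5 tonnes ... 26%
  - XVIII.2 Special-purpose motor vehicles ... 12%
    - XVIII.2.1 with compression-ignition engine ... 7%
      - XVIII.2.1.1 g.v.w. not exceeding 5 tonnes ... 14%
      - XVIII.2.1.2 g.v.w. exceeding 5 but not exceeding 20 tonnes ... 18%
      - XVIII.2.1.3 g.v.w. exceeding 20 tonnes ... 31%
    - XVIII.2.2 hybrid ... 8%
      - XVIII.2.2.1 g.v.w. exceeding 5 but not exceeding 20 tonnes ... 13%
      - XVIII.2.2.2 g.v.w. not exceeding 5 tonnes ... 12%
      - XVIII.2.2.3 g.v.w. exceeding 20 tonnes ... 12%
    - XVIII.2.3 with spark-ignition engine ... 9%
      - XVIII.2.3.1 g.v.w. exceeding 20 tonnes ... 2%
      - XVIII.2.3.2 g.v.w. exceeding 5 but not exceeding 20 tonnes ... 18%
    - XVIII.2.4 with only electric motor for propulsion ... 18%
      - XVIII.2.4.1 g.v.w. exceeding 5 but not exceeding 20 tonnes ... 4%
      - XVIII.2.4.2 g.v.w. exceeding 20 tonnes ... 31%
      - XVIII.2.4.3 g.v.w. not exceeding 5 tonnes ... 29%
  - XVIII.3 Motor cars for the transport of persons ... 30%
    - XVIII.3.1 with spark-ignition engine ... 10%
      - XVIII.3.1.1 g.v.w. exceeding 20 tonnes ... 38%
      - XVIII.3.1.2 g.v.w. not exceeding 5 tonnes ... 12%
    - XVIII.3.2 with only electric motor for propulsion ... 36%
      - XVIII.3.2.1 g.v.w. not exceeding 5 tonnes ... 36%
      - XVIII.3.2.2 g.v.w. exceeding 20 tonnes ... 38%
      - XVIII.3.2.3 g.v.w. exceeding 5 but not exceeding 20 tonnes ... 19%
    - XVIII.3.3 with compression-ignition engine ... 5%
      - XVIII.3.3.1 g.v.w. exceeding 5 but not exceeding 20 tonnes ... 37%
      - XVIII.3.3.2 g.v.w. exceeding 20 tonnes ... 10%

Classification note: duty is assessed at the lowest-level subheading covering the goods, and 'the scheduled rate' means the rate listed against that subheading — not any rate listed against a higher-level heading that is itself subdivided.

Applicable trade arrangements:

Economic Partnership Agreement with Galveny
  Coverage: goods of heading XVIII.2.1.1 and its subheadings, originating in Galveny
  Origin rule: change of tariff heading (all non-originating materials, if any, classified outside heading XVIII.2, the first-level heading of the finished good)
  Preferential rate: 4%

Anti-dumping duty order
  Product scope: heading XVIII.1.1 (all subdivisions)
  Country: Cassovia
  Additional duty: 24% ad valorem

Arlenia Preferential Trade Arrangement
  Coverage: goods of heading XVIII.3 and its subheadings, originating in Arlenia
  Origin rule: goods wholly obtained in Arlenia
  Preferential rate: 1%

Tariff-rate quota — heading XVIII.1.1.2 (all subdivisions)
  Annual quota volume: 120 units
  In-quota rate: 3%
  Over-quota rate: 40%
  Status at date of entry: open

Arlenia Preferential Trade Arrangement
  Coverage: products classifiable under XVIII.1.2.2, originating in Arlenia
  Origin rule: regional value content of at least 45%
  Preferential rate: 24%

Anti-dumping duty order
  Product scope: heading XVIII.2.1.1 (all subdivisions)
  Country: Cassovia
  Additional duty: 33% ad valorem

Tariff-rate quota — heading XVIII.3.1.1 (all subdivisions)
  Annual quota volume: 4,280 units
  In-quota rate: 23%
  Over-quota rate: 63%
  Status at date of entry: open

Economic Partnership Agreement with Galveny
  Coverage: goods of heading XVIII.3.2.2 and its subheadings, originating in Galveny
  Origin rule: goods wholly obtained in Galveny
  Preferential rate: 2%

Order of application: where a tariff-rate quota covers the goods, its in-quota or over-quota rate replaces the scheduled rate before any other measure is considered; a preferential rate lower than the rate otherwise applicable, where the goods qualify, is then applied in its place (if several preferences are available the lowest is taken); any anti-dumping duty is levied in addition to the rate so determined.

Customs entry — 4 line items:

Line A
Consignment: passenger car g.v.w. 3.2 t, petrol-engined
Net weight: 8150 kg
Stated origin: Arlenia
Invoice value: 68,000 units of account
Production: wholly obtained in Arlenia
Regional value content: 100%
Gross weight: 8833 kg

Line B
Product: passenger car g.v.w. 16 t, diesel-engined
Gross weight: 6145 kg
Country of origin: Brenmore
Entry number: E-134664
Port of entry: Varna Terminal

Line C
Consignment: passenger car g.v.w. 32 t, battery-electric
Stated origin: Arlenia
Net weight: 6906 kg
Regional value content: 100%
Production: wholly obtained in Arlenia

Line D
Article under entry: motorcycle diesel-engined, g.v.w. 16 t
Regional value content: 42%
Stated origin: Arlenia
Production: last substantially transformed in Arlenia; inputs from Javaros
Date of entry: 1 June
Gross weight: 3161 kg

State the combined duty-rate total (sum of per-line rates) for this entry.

57%

Line A: passenger car → XVIII.3; petrol-engined → XVIII.3.1; g.v.w. 3.2 t → XVIII.3.1.2. Scheduled 12%. Arlenia agreement on XVIII.3: wholly obtained → 1% available; Arlenia agreement on XVIII.1.2.2: XVIII.3.1.2 not covered; preferential 1%. → 1%.
Line B: passenger car → XVIII.3; diesel-engined → XVIII.3.3; g.v.w. 16 t → XVIII.3.3.1. Scheduled 37%. No special measure applies. → 37%.
Line C: passenger car → XVIII.3; battery-electric → XVIII.3.2; g.v.w. 32 t → XVIII.3.2.2. Scheduled 38%. Arlenia agreement on XVIII.3: wholly obtained → 1% available; Arlenia agreement on XVIII.1.2.2: XVIII.3.2.2 not covered; preferential 1%. → 1%.
Line D: motorcycle → XVIII.1; diesel-engined → XVIII.1.1; g.v.w. 16 t → XVIII.1.1.3. Scheduled 18%. Arlenia agreement on XVIII.3: XVIII.1.1.3 not covered; Arlenia agreement on XVIII.1.2.2: XVIII.1.1.3 not covered. → 18%.
Sum: 1% + 37% + 1% + 18% = 57%.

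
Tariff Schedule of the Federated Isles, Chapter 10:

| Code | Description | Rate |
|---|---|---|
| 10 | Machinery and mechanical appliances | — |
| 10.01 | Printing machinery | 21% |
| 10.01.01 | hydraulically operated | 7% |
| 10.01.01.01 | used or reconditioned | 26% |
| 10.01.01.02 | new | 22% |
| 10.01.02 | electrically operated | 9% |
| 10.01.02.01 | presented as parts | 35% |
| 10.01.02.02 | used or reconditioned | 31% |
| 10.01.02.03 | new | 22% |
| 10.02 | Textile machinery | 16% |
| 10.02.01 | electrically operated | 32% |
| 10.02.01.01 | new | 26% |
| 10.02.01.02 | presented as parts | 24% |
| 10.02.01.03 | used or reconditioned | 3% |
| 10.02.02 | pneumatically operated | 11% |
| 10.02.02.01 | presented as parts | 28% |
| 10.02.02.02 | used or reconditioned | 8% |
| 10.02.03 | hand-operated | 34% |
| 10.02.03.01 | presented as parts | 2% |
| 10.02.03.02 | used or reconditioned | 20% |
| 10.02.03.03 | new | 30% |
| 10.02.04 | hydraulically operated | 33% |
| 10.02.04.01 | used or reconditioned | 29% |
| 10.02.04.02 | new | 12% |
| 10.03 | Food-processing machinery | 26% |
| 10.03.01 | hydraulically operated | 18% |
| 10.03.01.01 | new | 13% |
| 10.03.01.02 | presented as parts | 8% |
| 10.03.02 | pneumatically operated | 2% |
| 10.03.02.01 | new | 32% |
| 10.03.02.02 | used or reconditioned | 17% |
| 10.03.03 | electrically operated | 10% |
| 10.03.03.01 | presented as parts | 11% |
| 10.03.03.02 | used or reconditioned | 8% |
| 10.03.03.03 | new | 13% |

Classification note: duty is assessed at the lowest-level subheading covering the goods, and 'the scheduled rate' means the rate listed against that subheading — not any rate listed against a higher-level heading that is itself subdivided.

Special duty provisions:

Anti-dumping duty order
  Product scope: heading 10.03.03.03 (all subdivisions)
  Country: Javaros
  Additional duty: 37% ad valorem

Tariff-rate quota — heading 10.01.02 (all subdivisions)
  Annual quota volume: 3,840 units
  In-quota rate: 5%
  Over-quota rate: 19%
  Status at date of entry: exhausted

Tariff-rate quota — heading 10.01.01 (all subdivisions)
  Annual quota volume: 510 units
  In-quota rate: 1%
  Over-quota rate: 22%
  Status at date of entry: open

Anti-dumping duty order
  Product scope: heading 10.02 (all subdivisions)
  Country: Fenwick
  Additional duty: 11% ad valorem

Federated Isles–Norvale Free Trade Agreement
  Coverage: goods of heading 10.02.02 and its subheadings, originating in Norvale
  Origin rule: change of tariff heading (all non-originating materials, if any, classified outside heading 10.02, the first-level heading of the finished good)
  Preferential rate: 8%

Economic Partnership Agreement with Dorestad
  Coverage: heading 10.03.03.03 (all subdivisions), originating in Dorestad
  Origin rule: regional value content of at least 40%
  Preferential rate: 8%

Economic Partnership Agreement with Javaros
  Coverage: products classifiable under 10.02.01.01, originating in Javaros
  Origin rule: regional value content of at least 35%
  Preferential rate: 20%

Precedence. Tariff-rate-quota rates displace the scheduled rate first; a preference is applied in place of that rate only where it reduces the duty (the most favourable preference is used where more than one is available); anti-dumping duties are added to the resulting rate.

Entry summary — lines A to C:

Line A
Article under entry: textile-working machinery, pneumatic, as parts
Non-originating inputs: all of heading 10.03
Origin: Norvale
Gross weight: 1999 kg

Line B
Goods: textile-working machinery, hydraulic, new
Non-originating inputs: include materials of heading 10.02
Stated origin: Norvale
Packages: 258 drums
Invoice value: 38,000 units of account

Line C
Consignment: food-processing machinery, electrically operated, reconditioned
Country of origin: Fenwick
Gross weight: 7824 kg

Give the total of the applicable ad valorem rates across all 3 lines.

Line A: textile-working → 10.02; pneumatic → 10.02.02; as parts → 10.02.02.01. Scheduled 28%. Norvale agreement on 10.02.02: CTH met → 8% available; preferential 8%. → 8%.
Line B: textile-working → 10.02; hydraulic → 10.02.04; new → 10.02.04.02. Scheduled 12%. Norvale agreement on 10.02.02: 10.02.04.02 not covered. → 12%.
Line C: food-processing → 10.03; electrically operated → 10.03.03; reconditioned → 10.03.03.02. Scheduled 8%. No special measure applies. → 8%.
Sum: 8% + 12% + 8% = 28%.

28%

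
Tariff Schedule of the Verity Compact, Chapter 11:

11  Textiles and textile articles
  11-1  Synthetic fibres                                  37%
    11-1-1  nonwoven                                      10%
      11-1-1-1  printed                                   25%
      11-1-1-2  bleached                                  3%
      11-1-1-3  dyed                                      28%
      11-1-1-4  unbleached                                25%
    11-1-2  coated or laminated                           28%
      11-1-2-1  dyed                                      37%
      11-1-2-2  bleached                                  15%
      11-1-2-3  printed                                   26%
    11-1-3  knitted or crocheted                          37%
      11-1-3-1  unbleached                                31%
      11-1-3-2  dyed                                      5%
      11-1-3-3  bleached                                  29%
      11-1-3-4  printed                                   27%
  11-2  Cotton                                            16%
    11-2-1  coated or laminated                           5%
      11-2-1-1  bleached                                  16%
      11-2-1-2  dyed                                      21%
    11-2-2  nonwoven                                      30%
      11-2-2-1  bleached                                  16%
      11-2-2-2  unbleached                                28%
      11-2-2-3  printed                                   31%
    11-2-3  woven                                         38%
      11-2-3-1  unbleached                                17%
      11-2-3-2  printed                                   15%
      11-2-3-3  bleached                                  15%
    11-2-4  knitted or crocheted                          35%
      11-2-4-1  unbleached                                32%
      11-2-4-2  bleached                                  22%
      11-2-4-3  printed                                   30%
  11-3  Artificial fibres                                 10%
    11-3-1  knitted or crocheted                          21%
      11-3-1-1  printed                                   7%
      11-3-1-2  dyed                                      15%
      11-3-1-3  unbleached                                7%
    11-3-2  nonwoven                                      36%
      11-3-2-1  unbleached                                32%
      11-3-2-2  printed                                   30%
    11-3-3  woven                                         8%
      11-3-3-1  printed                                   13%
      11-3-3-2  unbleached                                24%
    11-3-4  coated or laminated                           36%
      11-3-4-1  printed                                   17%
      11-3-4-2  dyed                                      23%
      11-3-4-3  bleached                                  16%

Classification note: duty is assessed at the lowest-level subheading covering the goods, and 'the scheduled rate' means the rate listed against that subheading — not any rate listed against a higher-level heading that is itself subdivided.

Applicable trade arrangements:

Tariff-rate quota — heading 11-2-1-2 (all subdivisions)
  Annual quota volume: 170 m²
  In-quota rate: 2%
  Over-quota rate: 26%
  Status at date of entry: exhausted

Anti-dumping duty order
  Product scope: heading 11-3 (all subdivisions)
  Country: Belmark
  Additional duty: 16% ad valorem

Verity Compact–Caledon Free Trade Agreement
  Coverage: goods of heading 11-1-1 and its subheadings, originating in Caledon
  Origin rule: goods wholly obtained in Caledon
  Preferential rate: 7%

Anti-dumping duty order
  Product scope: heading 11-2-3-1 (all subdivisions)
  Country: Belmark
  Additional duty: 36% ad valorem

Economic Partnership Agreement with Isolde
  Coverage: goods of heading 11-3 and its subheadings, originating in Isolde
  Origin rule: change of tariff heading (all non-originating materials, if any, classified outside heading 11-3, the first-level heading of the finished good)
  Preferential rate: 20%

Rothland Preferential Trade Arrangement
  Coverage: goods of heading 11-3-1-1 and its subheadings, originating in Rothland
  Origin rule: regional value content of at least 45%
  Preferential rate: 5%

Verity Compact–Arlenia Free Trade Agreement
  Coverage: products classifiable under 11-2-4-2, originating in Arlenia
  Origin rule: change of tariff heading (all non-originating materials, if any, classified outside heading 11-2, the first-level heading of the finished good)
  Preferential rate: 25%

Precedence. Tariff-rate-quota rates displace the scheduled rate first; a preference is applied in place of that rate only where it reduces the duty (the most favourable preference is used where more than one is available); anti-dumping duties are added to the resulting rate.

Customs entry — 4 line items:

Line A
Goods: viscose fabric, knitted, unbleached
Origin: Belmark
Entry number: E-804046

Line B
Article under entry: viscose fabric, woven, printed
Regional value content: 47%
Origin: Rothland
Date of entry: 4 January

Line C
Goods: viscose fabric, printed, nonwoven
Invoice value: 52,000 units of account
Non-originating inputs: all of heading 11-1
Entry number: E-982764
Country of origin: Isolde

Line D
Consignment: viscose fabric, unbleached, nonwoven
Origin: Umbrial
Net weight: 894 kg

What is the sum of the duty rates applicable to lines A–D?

88%

Line A: viscose → 11-3; knitted → 11-3-1; unbleached → 11-3-1-3. Scheduled 7%. anti-dumping (Belmark, 11-3): +16%; total 7% + 16% = 23%. → 23%.
Line B: viscose → 11-3; woven → 11-3-3; printed → 11-3-3-1. Scheduled 13%. Rothland agreement on 11-3-1-1: 11-3-3-1 not covered. → 13%.
Line C: viscose → 11-3; nonwoven → 11-3-2; printed → 11-3-2-2. Scheduled 30%. Isolde agreement on 11-3: CTH met → 20% available; preferential 20%. → 20%.
Line D: viscose → 11-3; nonwoven → 11-3-2; unbleached → 11-3-2-1. Scheduled 32%. No special measure applies. → 32%.
Sum: 23% + 13% + 20% + 32% = 88%.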